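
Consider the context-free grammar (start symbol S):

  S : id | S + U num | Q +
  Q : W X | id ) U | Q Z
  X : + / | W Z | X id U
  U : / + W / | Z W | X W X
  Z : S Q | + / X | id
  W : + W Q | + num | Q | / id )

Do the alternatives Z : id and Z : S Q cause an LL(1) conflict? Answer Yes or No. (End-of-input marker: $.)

FIRST(id) = { id } and FIRST(S Q) = { +, /, id }.
Both contain id, so the two alternatives are not disjoint — LL(1) conflict.

Yes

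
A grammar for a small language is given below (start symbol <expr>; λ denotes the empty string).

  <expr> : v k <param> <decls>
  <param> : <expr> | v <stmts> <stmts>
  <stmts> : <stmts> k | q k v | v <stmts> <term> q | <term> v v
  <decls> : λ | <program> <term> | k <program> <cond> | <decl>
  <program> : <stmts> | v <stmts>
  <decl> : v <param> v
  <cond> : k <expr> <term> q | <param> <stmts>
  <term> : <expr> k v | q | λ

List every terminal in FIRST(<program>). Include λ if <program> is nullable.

{ q, v }

From <program> : <stmts>: add FIRST(<stmts>) = { q, v }.
<program> : v <stmts> contributes {v}.
Union: FIRST(<program>) = { q, v }.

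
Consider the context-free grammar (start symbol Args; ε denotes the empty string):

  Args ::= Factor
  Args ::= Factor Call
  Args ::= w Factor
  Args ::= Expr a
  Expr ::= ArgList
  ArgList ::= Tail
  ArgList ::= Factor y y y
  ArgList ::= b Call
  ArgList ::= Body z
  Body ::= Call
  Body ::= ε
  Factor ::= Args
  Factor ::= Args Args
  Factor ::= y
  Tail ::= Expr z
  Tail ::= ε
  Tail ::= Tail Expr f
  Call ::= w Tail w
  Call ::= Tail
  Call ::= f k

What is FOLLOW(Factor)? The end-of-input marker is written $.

In Args ::= Factor: Factor is at the end, add FOLLOW(Args) = { $, a, b, f, w, y, z }.
In Args ::= Factor Call: add FIRST(Call)\{ε} = { a, b, f, w, y, z }.
  Since Call is nullable, also add FOLLOW(Args) = { $, a, b, f, w, y, z }.
In Args ::= w Factor: Factor is at the end, add FOLLOW(Args) = { $, a, b, f, w, y, z }.
In ArgList ::= Factor y y y: add FIRST(y y y) = { y }.
Union: FOLLOW(Factor) = { $, a, b, f, w, y, z }.

{ $, a, b, f, w, y, z }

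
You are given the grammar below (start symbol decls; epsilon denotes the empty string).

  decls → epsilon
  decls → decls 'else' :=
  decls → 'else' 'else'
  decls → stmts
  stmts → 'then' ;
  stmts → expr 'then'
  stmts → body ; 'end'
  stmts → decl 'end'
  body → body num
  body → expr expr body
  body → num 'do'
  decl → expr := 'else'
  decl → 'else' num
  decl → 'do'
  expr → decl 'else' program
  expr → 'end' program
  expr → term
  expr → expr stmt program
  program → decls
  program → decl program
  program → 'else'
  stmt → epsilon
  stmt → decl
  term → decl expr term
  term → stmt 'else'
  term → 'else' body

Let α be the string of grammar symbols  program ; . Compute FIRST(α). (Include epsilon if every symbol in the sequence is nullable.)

Add FIRST(program)\{epsilon} = { 'do', 'else', 'end', 'then', num }; program is nullable, continue.
; is a terminal; add {;} and stop.

{ 'do', 'else', 'end', 'then', ;, num }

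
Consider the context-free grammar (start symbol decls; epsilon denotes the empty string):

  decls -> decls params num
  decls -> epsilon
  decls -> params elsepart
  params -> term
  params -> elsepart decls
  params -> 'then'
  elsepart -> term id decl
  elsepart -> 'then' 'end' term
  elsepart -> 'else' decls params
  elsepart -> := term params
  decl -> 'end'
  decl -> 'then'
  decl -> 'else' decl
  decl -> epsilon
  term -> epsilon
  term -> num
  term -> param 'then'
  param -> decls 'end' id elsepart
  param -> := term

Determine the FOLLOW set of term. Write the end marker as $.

{ $, 'else', 'end', 'then', :=, id, num }

In params -> term: term is at the end, add FOLLOW(params) = { $, 'else', 'end', 'then', :=, id, num }.
In elsepart -> term id decl: add FIRST(id decl) = { id }.
In elsepart -> 'then' 'end' term: term is at the end, add FOLLOW(elsepart) = { $, 'else', 'end', 'then', :=, id, num }.
In elsepart -> := term params: add FIRST(params)\{epsilon} = { 'else', 'end', 'then', :=, id, num }.
  Since params is nullable, also add FOLLOW(elsepart) = { $, 'else', 'end', 'then', :=, id, num }.
In param -> := term: term is at the end, add FOLLOW(param) = { 'then' }.
Union: FOLLOW(term) = { $, 'else', 'end', 'then', :=, id, num }.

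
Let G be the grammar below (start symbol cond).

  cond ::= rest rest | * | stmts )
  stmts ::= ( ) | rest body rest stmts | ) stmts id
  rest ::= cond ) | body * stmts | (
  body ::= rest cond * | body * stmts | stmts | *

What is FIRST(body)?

{ (, ), * }

From body ::= rest cond *: add FIRST(rest) = { (, ), * }.
From body ::= body * stmts: add FIRST(body) = { (, ), * }.
From body ::= stmts: add FIRST(stmts) = { (, ), * }.
body ::= * contributes {*}.
Union: FIRST(body) = { (, ), * }.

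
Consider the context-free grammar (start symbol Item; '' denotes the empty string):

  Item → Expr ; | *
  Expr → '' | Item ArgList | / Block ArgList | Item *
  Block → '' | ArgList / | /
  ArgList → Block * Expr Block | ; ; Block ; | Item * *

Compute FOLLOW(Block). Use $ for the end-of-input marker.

In Expr → / Block ArgList: add FIRST(ArgList) = { *, /, ; }.
In ArgList → Block * Expr Block: add FIRST(* Expr Block) = { * }.
In ArgList → Block * Expr Block: Block is at the end, add FOLLOW(ArgList) = { *, /, ; }.
In ArgList → ; ; Block ;: add FIRST(;) = { ; }.
Union: FOLLOW(Block) = { *, /, ; }.

{ *, /, ; }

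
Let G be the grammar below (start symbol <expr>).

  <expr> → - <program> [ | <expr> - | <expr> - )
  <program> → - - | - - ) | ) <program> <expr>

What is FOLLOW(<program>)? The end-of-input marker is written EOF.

In <expr> → - <program> [: add FIRST([) = { [ }.
In <program> → ) <program> <expr>: add FIRST(<expr>) = { - }.
Union: FOLLOW(<program>) = { -, [ }.

{ -, [ }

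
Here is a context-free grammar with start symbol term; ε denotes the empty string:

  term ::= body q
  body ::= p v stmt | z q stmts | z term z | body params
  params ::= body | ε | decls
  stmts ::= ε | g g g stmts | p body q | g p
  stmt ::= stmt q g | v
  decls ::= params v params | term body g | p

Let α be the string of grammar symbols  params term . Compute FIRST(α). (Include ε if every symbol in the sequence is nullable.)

{ p, v, z }

Add FIRST(params)\{ε} = { p, v, z }; params is nullable, continue.
Add FIRST(term) = { p, z }; term is not nullable, stop.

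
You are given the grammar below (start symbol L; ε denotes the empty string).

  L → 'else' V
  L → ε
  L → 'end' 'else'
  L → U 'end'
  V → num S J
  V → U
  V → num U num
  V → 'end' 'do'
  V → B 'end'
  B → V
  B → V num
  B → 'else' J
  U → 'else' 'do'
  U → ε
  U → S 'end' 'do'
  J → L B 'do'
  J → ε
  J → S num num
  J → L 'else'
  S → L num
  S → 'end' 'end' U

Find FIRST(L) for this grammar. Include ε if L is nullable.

L → 'else' V contributes {'else'}.
L → ε contributes ε.
L → 'end' 'else' contributes {'end'}.
From L → U 'end': U nullable, take FIRST(U) ∪ {'end'} = { 'else', 'end', num }.
Union: FIRST(L) = { 'else', 'end', num, ε }.

{ 'else', 'end', num, ε }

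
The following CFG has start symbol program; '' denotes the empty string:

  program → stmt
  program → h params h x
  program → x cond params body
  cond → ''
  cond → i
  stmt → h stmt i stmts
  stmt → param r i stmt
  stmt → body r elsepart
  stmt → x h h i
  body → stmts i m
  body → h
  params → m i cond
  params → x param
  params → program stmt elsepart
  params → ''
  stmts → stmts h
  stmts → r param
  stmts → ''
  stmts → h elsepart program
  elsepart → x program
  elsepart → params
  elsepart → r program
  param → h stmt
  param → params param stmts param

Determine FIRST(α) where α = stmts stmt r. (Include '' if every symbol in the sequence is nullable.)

{ h, i, m, r, x }

Add FIRST(stmts)\{''} = { h, r }; stmts is nullable, continue.
Add FIRST(stmt) = { h, i, m, r, x }; stmt is not nullable, stop.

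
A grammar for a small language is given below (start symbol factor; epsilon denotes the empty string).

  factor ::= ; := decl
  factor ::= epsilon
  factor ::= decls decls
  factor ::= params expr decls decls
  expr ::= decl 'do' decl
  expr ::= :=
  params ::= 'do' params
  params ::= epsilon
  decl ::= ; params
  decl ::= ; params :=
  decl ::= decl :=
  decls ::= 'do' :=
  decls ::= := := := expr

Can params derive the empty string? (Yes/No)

params has an epsilon-production, so params ⇒ epsilon.

Yes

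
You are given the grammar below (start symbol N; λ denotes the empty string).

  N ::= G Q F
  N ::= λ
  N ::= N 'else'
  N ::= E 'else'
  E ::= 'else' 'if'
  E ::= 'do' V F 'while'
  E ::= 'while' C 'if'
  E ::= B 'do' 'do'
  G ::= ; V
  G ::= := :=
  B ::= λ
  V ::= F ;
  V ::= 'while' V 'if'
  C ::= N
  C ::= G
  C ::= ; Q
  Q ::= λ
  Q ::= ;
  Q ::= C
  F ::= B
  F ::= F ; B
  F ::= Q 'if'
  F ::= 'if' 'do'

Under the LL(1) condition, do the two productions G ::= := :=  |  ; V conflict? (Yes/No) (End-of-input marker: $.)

FIRST(:= :=) = { := } and FIRST(; V) = { ; }.
The FIRST sets are disjoint and neither alternative is nullable — no conflict.

No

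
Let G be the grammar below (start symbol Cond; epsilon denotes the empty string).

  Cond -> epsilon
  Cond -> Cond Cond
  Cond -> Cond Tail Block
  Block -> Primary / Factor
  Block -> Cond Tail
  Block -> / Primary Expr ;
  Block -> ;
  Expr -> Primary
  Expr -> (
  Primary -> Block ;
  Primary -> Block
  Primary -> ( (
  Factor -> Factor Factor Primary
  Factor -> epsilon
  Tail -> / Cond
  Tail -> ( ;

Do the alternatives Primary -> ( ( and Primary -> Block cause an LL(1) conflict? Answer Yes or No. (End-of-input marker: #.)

FIRST(( () = { ( } and FIRST(Block) = { (, /, ; }.
Both contain (, so the two alternatives are not disjoint — LL(1) conflict.

Yes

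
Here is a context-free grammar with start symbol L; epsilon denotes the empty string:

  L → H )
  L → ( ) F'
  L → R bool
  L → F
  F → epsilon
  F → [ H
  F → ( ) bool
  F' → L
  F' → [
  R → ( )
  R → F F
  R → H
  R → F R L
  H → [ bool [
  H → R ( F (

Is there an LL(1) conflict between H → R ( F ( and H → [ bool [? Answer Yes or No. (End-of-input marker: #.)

Yes

FIRST(R ( F () = { (, [, bool } and FIRST([ bool [) = { [ }.
Both contain [, so the two alternatives are not disjoint — LL(1) conflict.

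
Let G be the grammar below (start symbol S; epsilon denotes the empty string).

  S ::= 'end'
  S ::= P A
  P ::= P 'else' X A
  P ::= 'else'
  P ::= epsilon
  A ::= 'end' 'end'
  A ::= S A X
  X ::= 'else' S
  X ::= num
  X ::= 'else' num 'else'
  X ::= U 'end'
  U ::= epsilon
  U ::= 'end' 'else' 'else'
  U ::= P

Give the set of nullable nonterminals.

Directly nullable (have an epsilon-production): P, U.
No other nonterminal has a production whose RHS symbols are all nullable.

{ P, U }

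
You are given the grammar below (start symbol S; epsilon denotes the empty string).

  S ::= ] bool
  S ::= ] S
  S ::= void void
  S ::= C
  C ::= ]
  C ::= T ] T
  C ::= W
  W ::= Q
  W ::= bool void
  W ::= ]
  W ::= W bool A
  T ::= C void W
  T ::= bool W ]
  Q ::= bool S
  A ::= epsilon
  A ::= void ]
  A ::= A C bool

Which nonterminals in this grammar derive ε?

{ A }

Directly nullable (have an epsilon-production): A.
No other nonterminal has a production whose RHS symbols are all nullable.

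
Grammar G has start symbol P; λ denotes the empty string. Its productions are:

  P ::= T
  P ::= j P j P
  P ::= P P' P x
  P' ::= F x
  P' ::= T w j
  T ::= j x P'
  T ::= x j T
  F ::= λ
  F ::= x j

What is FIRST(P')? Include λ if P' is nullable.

From P' ::= F x: F nullable, take FIRST(F) ∪ {x} = { x }.
From P' ::= T w j: add FIRST(T) = { j, x }.
Union: FIRST(P') = { j, x }.

{ j, x }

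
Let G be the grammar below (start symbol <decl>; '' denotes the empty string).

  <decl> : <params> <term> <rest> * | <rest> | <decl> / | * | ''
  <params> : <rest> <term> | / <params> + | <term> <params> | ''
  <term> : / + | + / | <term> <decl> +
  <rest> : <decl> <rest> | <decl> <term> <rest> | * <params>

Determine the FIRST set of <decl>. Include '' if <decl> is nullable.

{ *, +, /, '' }

From <decl> : <params> <term> <rest> *: <params> nullable, take FIRST(<params>) ∪ FIRST(<term>) = { *, +, / }.
From <decl> : <rest>: add FIRST(<rest>) = { *, +, / }.
From <decl> : <decl> /: <decl> nullable, take FIRST(<decl>) ∪ {/} = { *, +, / }.
<decl> : * contributes {*}.
<decl> : '' contributes ''.
Union: FIRST(<decl>) = { *, +, /, '' }.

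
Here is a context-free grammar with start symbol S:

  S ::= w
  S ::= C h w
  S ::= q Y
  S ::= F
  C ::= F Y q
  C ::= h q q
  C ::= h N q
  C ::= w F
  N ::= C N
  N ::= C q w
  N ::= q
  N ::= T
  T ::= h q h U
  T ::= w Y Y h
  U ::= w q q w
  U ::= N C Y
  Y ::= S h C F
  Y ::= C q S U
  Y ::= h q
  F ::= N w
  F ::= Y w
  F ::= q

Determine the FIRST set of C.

From C ::= F Y q: add FIRST(F) = { h, q, w }.
C ::= h q q contributes {h}.
C ::= h N q contributes {h}.
C ::= w F contributes {w}.
Union: FIRST(C) = { h, q, w }.

{ h, q, w }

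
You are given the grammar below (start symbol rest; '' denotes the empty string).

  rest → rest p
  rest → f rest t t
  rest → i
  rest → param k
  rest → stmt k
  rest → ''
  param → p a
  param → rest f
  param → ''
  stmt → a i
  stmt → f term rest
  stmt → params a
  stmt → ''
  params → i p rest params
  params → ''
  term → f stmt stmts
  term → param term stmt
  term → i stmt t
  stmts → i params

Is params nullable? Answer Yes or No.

Yes

params has an ''-production, so params ⇒ ''.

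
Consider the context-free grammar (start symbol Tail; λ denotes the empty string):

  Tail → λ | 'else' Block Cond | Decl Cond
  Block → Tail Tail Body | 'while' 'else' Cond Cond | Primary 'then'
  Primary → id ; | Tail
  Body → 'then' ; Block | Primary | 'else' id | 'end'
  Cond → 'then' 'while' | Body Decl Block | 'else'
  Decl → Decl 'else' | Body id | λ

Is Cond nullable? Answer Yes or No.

Yes

Cond → Body Decl Block and each of Body, Decl, Block is nullable, so Cond ⇒* λ.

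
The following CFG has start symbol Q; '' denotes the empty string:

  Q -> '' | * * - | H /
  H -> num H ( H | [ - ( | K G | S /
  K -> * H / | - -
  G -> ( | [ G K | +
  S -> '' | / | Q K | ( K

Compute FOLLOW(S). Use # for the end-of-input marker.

{ / }

In H -> S /: add FIRST(/) = { / }.
Union: FOLLOW(S) = { / }.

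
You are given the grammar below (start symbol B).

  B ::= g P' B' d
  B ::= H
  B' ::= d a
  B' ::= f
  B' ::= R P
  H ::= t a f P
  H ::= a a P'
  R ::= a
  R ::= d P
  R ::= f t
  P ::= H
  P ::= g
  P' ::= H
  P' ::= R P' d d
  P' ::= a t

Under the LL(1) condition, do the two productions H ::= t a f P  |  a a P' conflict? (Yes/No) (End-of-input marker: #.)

FIRST(t a f P) = { t } and FIRST(a a P') = { a }.
The FIRST sets are disjoint and neither alternative is nullable — no conflict.

No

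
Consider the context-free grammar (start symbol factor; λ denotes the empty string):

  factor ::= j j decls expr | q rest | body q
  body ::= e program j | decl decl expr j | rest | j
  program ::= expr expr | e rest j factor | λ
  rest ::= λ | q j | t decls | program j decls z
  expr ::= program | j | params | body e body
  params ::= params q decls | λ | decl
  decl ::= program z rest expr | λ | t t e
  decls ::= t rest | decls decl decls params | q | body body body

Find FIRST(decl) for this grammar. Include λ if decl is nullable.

{ e, j, q, t, z, λ }

From decl ::= program z rest expr: program nullable, take FIRST(program) ∪ {z} = { e, j, q, t, z }.
decl ::= λ contributes λ.
decl ::= t t e contributes {t}.
Union: FIRST(decl) = { e, j, q, t, z, λ }.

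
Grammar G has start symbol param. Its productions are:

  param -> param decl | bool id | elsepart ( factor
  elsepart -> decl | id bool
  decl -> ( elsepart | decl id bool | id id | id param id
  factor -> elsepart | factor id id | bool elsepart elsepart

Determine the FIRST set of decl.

decl -> ( elsepart contributes {(}.
From decl -> decl id bool: add FIRST(decl) = { (, id }.
decl -> id id contributes {id}.
decl -> id param id contributes {id}.
Union: FIRST(decl) = { (, id }.

{ (, id }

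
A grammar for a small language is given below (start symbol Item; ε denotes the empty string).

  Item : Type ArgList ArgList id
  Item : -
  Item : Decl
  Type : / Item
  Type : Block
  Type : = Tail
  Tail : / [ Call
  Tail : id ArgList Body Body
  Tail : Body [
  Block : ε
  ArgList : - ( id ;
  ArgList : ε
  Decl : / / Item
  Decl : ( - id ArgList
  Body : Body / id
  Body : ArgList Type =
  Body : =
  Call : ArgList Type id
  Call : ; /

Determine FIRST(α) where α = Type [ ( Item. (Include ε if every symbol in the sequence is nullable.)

{ /, =, [ }

Add FIRST(Type)\{ε} = { /, = }; Type is nullable, continue.
[ is a terminal; add {[} and stop.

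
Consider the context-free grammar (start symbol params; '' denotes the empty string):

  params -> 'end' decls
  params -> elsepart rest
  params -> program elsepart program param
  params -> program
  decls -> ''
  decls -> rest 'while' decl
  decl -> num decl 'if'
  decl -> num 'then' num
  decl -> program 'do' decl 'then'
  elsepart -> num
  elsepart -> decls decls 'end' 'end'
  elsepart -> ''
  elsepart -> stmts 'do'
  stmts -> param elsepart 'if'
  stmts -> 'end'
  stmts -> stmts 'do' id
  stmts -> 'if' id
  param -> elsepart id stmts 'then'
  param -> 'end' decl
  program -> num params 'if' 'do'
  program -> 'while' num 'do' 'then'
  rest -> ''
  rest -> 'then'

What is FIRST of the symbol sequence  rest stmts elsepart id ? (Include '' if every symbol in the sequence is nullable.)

{ 'end', 'if', 'then', 'while', id, num }

Add FIRST(rest)\{''} = { 'then' }; rest is nullable, continue.
Add FIRST(stmts) = { 'end', 'if', 'then', 'while', id, num }; stmts is not nullable, stop.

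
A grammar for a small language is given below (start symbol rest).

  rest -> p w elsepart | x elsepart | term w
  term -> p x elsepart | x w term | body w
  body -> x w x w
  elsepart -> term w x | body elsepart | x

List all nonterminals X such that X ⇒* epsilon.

{ } (none)

No nonterminal has an empty production or an RHS whose symbols are all nullable.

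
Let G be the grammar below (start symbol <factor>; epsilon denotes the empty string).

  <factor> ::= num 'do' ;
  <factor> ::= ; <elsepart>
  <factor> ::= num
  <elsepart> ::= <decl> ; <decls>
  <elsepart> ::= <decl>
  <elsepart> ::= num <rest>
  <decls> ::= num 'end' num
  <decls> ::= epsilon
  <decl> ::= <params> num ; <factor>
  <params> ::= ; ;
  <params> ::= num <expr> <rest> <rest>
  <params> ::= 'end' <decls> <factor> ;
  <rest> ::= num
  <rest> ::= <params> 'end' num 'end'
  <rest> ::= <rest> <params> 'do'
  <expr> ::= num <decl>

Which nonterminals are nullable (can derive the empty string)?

{ <decls> }

Directly nullable (have an epsilon-production): <decls>.
No other nonterminal has a production whose RHS symbols are all nullable.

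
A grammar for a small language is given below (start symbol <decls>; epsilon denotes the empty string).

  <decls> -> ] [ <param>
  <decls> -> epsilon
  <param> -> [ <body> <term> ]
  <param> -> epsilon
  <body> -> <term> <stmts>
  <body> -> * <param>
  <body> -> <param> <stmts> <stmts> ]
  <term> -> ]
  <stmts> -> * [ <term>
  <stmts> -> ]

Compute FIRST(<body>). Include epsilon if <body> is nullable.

From <body> -> <term> <stmts>: add FIRST(<term>) = { ] }.
<body> -> * <param> contributes {*}.
From <body> -> <param> <stmts> <stmts> ]: <param> nullable, take FIRST(<param>) ∪ FIRST(<stmts>) = { *, [, ] }.
Union: FIRST(<body>) = { *, [, ] }.

{ *, [, ] }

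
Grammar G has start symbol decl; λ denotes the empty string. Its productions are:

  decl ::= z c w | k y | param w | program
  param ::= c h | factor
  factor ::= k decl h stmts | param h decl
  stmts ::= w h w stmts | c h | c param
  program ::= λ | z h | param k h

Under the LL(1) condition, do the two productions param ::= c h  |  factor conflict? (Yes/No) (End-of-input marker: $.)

Yes

FIRST(c h) = { c } and FIRST(factor) = { c, k }.
Both contain c, so the two alternatives are not disjoint — LL(1) conflict.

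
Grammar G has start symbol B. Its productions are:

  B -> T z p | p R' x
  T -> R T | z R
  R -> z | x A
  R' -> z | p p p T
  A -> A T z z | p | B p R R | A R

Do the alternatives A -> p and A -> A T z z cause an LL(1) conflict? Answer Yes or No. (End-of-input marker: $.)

FIRST(p) = { p } and FIRST(A T z z) = { p, x, z }.
Both contain p, so the two alternatives are not disjoint — LL(1) conflict.

Yes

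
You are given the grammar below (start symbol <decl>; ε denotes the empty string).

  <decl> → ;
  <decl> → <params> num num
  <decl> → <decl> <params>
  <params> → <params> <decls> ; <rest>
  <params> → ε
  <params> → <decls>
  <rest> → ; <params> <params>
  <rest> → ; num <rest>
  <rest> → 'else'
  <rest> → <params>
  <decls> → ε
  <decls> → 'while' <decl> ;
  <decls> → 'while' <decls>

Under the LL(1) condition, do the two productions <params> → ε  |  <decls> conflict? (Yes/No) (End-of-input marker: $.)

FIRST(ε) = { ε } and FIRST(<decls>) = { 'while', ε }.
Both alternatives are nullable, violating the LL(1) condition.

Yes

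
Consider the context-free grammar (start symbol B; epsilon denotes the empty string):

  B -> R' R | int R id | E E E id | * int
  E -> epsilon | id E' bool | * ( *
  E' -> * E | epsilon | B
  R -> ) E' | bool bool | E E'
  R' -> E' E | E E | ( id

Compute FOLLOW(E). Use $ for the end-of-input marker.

{ $, (, ), *, bool, id, int }

In B -> E E E id: add FIRST(E E id) = { *, id }.
In B -> E E E id: add FIRST(E id) = { *, id }.
In B -> E E E id: add FIRST(id) = { id }.
In E' -> * E: E is at the end, add FOLLOW(E') = { $, (, ), *, bool, id, int }.
In R -> E E': add FIRST(E')\{epsilon} = { (, ), *, bool, id, int }.
  Since E' is nullable, also add FOLLOW(R) = { $, (, ), *, bool, id, int }.
In R' -> E' E: E is at the end, add FOLLOW(R') = { $, (, ), *, bool, id, int }.
In R' -> E E: add FIRST(E)\{epsilon} = { *, id }.
  Since E is nullable, also add FOLLOW(R') = { $, (, ), *, bool, id, int }.
In R' -> E E: E is at the end, add FOLLOW(R') = { $, (, ), *, bool, id, int }.
Union: FOLLOW(E) = { $, (, ), *, bool, id, int }.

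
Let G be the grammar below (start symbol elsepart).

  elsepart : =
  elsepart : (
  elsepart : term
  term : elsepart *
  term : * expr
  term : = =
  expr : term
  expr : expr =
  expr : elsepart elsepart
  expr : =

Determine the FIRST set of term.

From term : elsepart *: add FIRST(elsepart) = { (, *, = }.
term : * expr contributes {*}.
term : = = contributes {=}.
Union: FIRST(term) = { (, *, = }.

{ (, *, = }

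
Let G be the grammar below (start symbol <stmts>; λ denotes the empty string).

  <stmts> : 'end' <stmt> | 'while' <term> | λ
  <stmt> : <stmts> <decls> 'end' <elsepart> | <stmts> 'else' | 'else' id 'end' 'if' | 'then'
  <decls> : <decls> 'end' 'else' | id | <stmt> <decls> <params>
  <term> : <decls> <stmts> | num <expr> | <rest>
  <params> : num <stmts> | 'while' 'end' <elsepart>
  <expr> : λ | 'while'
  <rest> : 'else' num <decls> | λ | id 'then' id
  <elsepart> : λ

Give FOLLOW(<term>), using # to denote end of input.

In <stmts> : 'while' <term>: <term> is at the end, add FOLLOW(<stmts>) = { #, 'else', 'end', 'then', 'while', id, num }.
Union: FOLLOW(<term>) = { #, 'else', 'end', 'then', 'while', id, num }.

{ #, 'else', 'end', 'then', 'while', id, num }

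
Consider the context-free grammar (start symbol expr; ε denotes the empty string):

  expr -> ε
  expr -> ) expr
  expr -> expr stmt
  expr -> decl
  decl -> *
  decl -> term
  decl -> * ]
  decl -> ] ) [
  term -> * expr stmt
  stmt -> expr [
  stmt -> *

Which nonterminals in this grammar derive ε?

Directly nullable (have an ε-production): expr.
No other nonterminal has a production whose RHS symbols are all nullable.

{ expr }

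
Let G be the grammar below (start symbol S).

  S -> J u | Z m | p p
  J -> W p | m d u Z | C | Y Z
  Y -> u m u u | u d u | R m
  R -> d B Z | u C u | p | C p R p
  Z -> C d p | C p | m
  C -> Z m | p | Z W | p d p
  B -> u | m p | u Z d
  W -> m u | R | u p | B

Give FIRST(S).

{ d, m, p, u }

From S -> J u: add FIRST(J) = { d, m, p, u }.
From S -> Z m: add FIRST(Z) = { m, p }.
S -> p p contributes {p}.
Union: FIRST(S) = { d, m, p, u }.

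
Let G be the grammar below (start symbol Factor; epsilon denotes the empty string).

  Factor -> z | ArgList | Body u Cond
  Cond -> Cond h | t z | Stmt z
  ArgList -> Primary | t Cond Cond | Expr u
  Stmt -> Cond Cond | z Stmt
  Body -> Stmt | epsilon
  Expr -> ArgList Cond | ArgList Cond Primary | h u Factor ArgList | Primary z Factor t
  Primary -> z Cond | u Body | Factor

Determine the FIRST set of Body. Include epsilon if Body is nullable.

From Body -> Stmt: add FIRST(Stmt) = { t, z }.
Body -> epsilon contributes epsilon.
Union: FIRST(Body) = { t, z, epsilon }.

{ t, z, epsilon }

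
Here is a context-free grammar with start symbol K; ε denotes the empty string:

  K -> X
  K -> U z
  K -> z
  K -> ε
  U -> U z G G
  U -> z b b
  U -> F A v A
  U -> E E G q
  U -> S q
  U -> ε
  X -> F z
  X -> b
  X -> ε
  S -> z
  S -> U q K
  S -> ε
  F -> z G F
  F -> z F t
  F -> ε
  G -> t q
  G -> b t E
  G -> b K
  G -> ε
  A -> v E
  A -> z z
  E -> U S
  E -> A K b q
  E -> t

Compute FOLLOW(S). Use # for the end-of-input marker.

In U -> S q: add FIRST(q) = { q }.
In E -> U S: S is at the end, add FOLLOW(E) = { b, q, t, v, z }.
Union: FOLLOW(S) = { b, q, t, v, z }.

{ b, q, t, v, z }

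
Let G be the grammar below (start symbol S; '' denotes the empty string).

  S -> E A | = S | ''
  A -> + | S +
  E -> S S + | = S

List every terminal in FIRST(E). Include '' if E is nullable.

{ +, = }

From E -> S S +: S, S nullable, take FIRST(S) ∪ FIRST(S) ∪ {+} = { +, = }.
E -> = S contributes {=}.
Union: FIRST(E) = { +, = }.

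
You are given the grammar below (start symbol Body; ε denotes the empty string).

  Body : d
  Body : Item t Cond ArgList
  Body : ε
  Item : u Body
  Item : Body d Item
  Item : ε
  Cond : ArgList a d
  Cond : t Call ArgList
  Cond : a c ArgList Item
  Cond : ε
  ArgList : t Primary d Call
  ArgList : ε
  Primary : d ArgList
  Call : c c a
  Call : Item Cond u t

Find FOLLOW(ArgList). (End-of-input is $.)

In Body : Item t Cond ArgList: ArgList is at the end, add FOLLOW(Body) = { $, a, d, t, u }.
In Cond : ArgList a d: add FIRST(a d) = { a }.
In Cond : t Call ArgList: ArgList is at the end, add FOLLOW(Cond) = { $, a, d, t, u }.
In Cond : a c ArgList Item: add FIRST(Item)\{ε} = { d, t, u }.
  Since Item is nullable, also add FOLLOW(Cond) = { $, a, d, t, u }.
In Primary : d ArgList: ArgList is at the end, add FOLLOW(Primary) = { d }.
Union: FOLLOW(ArgList) = { $, a, d, t, u }.

{ $, a, d, t, u }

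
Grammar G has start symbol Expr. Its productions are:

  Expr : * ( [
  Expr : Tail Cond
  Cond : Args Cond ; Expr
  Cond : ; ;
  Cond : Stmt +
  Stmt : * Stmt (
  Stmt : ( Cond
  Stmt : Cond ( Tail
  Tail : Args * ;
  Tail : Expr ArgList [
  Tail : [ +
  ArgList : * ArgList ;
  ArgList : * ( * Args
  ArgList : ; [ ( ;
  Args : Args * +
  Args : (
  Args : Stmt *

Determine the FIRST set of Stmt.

Stmt : * Stmt ( contributes {*}.
Stmt : ( Cond contributes {(}.
From Stmt : Cond ( Tail: add FIRST(Cond) = { (, *, ; }.
Union: FIRST(Stmt) = { (, *, ; }.

{ (, *, ; }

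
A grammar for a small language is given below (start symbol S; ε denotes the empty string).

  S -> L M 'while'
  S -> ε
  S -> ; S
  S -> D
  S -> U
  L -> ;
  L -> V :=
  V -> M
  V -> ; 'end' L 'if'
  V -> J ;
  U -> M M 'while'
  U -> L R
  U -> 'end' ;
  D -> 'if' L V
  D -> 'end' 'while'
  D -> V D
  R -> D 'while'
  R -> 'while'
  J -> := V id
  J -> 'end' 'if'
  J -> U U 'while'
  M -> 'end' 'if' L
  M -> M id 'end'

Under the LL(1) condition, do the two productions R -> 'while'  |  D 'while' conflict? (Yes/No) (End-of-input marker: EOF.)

FIRST('while') = { 'while' } and FIRST(D 'while') = { 'end', 'if', :=, ; }.
The FIRST sets are disjoint and neither alternative is nullable — no conflict.

No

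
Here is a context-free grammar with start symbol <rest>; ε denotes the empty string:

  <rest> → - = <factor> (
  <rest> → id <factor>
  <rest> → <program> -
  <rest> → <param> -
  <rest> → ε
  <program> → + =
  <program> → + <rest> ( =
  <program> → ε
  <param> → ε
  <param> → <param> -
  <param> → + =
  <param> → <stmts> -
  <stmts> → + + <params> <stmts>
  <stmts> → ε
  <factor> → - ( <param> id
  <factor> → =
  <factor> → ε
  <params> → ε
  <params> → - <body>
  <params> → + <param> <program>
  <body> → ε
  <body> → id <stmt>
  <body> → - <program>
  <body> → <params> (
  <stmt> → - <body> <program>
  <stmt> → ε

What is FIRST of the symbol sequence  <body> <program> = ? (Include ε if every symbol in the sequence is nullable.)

{ (, +, -, =, id }

Add FIRST(<body>)\{ε} = { (, +, -, id }; <body> is nullable, continue.
Add FIRST(<program>)\{ε} = { + }; <program> is nullable, continue.
= is a terminal; add {=} and stop.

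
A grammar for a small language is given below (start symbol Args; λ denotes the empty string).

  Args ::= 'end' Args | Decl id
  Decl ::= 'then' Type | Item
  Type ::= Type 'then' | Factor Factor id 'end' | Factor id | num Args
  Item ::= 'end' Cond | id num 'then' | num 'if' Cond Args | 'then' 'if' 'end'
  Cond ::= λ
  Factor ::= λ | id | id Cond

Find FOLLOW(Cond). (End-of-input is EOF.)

{ 'end', 'then', id, num }

In Item ::= 'end' Cond: Cond is at the end, add FOLLOW(Item) = { id }.
In Item ::= num 'if' Cond Args: add FIRST(Args) = { 'end', 'then', id, num }.
In Factor ::= id Cond: Cond is at the end, add FOLLOW(Factor) = { id }.
Union: FOLLOW(Cond) = { 'end', 'then', id, num }.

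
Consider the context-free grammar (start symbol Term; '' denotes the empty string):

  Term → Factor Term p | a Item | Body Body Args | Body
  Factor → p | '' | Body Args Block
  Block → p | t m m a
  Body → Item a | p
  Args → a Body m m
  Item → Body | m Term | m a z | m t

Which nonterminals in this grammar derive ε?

{ Factor }

Directly nullable (have an ''-production): Factor.
No other nonterminal has a production whose RHS symbols are all nullable.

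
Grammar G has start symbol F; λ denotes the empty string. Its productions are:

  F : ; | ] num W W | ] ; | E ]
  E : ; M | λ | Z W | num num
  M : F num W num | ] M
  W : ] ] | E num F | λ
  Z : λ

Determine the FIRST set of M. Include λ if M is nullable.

{ ;, ], num }

From M : F num W num: add FIRST(F) = { ;, ], num }.
M : ] M contributes {]}.
Union: FIRST(M) = { ;, ], num }.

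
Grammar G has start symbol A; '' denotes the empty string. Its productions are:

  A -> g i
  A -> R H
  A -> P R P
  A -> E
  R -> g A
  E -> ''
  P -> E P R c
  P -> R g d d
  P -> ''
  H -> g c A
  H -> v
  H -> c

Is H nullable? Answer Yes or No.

No

Nullable nonterminals: A, E, P.
No production of H has an RHS whose symbols are all nullable, so H is not nullable.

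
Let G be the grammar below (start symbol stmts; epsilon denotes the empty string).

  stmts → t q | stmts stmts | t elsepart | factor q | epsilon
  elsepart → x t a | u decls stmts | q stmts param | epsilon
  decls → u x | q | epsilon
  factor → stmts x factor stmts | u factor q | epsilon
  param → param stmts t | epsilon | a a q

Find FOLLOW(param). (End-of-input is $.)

{ $, a, q, t, u, x }

In elsepart → q stmts param: param is at the end, add FOLLOW(elsepart) = { $, a, q, t, u, x }.
In param → param stmts t: add FIRST(stmts t) = { q, t, u, x }.
Union: FOLLOW(param) = { $, a, q, t, u, x }.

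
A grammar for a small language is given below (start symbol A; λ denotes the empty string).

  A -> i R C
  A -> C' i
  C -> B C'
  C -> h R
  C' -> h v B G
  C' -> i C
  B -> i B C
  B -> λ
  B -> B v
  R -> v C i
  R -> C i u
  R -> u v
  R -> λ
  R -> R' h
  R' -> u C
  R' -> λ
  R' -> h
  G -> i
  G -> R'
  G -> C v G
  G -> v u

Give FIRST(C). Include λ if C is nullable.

From C -> B C': B nullable, take FIRST(B) ∪ FIRST(C') = { h, i, v }.
C -> h R contributes {h}.
Union: FIRST(C) = { h, i, v }.

{ h, i, v }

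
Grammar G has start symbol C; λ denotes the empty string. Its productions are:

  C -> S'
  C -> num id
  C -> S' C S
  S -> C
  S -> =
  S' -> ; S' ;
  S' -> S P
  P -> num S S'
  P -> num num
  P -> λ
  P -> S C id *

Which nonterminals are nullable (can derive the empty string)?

{ P }

Directly nullable (have an λ-production): P.
No other nonterminal has a production whose RHS symbols are all nullable.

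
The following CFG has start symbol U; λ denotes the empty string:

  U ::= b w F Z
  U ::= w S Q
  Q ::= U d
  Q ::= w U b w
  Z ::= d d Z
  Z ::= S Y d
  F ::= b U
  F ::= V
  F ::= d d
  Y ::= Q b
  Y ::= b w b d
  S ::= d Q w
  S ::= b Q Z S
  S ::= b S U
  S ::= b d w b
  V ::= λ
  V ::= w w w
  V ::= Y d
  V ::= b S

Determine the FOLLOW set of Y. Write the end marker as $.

In Z ::= S Y d: add FIRST(d) = { d }.
In V ::= Y d: add FIRST(d) = { d }.
Union: FOLLOW(Y) = { d }.

{ d }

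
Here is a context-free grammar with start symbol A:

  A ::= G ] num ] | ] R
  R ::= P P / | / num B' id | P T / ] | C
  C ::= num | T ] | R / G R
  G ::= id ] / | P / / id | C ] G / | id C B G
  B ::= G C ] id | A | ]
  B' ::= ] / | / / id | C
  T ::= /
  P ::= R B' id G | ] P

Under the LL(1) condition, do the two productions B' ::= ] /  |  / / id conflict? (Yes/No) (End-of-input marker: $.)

FIRST(] /) = { ] } and FIRST(/ / id) = { / }.
The FIRST sets are disjoint and neither alternative is nullable — no conflict.

No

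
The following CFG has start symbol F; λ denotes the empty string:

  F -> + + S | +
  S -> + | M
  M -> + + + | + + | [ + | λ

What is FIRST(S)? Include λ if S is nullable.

{ +, [, λ }

S -> + contributes {+}.
From S -> M: add FIRST(M) = { +, [, λ } (including λ since M is nullable).
Union: FIRST(S) = { +, [, λ }.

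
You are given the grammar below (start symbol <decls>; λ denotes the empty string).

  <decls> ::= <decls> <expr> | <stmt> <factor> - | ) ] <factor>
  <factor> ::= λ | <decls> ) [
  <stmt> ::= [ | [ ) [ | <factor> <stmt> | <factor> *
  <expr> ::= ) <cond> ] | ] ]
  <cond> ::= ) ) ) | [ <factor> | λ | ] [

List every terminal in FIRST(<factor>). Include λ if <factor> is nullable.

{ ), *, [, λ }

<factor> ::= λ contributes λ.
From <factor> ::= <decls> ) [: add FIRST(<decls>) = { ), *, [ }.
Union: FIRST(<factor>) = { ), *, [, λ }.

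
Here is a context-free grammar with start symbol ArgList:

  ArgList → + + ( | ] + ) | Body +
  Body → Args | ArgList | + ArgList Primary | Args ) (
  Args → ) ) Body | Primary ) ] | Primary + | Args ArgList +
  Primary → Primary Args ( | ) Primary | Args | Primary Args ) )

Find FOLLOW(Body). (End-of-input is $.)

In ArgList → Body +: add FIRST(+) = { + }.
In Args → ) ) Body: Body is at the end, add FOLLOW(Args) = { (, ), +, ] }.
Union: FOLLOW(Body) = { (, ), +, ] }.

{ (, ), +, ] }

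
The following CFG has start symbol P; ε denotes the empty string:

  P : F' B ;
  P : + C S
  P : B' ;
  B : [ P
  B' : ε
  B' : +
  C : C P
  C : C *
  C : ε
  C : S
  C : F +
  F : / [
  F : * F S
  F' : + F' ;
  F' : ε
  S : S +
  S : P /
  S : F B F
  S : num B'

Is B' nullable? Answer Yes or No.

B' has an ε-production, so B' ⇒ ε.

Yes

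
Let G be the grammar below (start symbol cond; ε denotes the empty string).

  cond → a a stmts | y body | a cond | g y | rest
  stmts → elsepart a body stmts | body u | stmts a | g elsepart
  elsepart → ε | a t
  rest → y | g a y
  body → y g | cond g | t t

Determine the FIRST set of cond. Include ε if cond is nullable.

{ a, g, y }

cond → a a stmts contributes {a}.
cond → y body contributes {y}.
cond → a cond contributes {a}.
cond → g y contributes {g}.
From cond → rest: add FIRST(rest) = { g, y }.
Union: FIRST(cond) = { a, g, y }.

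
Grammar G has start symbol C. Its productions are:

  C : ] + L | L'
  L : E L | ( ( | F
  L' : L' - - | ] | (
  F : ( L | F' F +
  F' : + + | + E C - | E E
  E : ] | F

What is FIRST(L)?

From L : E L: add FIRST(E) = { (, +, ] }.
L : ( ( contributes {(}.
From L : F: add FIRST(F) = { (, +, ] }.
Union: FIRST(L) = { (, +, ] }.

{ (, +, ] }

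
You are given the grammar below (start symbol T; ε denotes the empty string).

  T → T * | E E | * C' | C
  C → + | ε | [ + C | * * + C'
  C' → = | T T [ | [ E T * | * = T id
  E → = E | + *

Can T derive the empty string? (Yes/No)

Yes

T → C and each of C is nullable, so T ⇒* ε.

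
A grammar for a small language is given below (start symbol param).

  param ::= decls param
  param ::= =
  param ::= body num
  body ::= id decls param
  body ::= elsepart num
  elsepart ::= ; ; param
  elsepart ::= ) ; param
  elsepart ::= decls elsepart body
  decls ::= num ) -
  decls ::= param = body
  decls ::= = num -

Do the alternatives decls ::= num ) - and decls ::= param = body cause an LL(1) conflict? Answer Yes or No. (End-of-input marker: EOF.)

Yes

FIRST(num ) -) = { num } and FIRST(param = body) = { ), ;, =, id, num }.
Both contain num, so the two alternatives are not disjoint — LL(1) conflict.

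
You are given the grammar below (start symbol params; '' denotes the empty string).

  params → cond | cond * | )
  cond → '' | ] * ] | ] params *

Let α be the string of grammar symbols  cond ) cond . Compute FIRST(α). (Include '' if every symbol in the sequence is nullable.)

Add FIRST(cond)\{''} = { ] }; cond is nullable, continue.
) is a terminal; add {)} and stop.

{ ), ] }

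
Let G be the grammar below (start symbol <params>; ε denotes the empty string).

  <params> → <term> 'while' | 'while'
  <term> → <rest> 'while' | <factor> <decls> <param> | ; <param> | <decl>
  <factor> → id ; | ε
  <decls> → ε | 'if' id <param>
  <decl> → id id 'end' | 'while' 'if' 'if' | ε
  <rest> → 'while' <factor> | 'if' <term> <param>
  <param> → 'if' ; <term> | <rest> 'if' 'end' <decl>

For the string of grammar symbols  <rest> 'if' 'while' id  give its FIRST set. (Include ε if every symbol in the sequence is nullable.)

Add FIRST(<rest>) = { 'if', 'while' }; <rest> is not nullable, stop.

{ 'if', 'while' }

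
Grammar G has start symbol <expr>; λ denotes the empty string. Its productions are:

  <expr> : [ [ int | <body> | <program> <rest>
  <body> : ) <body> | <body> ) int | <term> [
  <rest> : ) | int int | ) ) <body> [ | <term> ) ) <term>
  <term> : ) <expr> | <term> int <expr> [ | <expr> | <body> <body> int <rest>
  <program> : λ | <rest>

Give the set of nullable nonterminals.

Directly nullable (have an λ-production): <program>.
No other nonterminal has a production whose RHS symbols are all nullable.

{ <program> }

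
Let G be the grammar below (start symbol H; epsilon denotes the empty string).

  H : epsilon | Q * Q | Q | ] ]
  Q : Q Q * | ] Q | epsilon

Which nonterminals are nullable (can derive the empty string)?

{ H, Q }

Directly nullable (have an epsilon-production): H, Q.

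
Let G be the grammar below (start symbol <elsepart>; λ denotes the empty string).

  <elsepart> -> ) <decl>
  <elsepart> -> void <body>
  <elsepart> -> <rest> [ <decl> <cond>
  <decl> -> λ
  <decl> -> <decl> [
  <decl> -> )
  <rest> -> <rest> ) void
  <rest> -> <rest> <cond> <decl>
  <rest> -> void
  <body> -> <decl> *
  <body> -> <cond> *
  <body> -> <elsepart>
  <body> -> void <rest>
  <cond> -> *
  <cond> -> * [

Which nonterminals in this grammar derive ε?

{ <decl> }

Directly nullable (have an λ-production): <decl>.
No other nonterminal has a production whose RHS symbols are all nullable.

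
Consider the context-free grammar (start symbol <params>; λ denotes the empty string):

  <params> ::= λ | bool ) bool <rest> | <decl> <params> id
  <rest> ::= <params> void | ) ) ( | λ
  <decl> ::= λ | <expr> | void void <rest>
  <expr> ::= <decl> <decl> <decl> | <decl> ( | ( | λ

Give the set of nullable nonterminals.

{ <decl>, <expr>, <params>, <rest> }

Directly nullable (have an λ-production): <params>, <rest>, <decl>, <expr>.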